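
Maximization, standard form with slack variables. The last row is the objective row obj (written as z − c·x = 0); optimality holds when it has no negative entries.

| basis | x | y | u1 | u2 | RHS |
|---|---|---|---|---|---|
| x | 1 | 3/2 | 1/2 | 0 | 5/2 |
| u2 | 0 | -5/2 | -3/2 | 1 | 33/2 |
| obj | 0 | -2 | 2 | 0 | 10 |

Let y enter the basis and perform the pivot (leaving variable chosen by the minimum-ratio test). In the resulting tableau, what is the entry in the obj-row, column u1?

8/3

Ratio test on column y — row 1: (5/2)/(3/2) = 5/3; row 2: entry -5/2 ≤ 0. Minimum is 5/3 at row 1 (x leaves); pivot element 3/2.
Divide row 1 by 3/2; eliminate column y from the other rows.
obj-row update in column u1: 2 − (-2)·(1/3) = 8/3.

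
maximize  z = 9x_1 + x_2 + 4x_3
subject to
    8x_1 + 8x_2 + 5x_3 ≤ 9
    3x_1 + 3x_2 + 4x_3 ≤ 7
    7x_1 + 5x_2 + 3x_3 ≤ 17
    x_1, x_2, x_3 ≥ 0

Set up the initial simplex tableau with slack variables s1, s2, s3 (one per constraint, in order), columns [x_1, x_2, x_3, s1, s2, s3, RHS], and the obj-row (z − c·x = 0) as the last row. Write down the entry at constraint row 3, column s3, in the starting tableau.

Slack s3 belongs to constraint 3; its column is the unit vector e_3, so the entry in row 3 is 1.

1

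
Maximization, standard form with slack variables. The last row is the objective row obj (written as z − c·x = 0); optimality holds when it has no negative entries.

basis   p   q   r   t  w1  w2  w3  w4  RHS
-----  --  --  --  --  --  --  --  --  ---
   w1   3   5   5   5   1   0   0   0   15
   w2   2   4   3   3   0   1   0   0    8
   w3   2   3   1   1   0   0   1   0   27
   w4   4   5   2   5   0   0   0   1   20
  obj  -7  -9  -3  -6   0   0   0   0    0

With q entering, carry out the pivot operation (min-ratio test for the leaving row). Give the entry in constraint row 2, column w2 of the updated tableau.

1/4

Ratio test on column q — row 1: 15/5 = 3; row 2: 8/4 = 2; row 3: 27/3 = 9; row 4: 20/5 = 4. Minimum is 2 at row 2 (w2 leaves); pivot element 4.
Divide row 2 by 4; eliminate column q from the other rows.
In the new row 2, the w2 entry is the old entry divided by the pivot: 1/4 = 1/4.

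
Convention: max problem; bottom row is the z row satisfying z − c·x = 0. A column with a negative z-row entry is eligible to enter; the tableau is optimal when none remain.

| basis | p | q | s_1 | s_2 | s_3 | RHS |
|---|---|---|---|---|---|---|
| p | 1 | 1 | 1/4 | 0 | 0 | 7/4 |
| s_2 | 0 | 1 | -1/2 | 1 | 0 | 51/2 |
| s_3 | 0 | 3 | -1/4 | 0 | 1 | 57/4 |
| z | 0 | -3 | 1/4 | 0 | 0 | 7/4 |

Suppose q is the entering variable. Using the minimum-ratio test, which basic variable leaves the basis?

p

Column q entries and ratios — p: (7/4)/1 = 7/4; s_2: (51/2)/1 = 51/2; s_3: (57/4)/3 = 19/4.
Smallest ratio is 7/4 in the row of p, so p leaves.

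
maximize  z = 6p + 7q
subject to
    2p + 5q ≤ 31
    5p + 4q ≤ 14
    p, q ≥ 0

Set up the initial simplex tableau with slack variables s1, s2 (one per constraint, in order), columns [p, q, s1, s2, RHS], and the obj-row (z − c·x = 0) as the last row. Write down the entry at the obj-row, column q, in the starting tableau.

The obj-row carries the negated objective coefficients: the q entry is -7.

-7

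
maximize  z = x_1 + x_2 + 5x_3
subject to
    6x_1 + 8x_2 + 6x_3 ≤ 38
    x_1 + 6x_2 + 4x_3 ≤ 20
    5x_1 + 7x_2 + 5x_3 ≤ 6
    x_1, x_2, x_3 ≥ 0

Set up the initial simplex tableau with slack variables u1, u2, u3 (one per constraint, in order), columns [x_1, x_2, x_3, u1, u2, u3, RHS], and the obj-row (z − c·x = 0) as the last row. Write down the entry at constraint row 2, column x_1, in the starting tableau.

1

Constraint 2 has coefficient 1 on x_1.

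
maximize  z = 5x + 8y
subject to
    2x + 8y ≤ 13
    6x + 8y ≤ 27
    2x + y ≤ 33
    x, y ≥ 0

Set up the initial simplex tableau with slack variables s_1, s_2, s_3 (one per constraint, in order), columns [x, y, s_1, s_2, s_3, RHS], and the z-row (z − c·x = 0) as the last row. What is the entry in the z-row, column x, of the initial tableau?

The z-row carries the negated objective coefficients: the x entry is -5.

-5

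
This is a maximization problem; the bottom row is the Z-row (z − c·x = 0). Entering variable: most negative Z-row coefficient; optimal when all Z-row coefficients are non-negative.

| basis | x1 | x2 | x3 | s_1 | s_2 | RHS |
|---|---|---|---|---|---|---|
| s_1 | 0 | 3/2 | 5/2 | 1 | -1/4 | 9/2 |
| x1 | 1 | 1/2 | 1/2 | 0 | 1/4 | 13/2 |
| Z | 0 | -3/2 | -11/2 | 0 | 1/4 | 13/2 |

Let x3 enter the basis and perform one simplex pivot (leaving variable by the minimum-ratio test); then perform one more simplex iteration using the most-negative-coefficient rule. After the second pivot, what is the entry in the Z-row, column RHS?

Ratio test on column x3 — row 1: (9/2)/(5/2) = 9/5; row 2: (13/2)/(1/2) = 13. Minimum is 9/5 at row 1 (s_1 leaves); pivot element 5/2.
Divide row 1 by 5/2; eliminate column x3 from the other rows.
Second iteration: most negative Z-row entry is -3/10 in column s_2, so s_2 enters.
Ratio test on column s_2 — row 1: entry -1/10 ≤ 0; row 2: (28/5)/(3/10) = 56/3. Minimum is 56/3 at row 2 (x1 leaves); pivot element 3/10.
Divide row 2 by 3/10; eliminate column s_2 from the other rows.
After both pivots, the entry at the Z-row, column RHS is 22.

22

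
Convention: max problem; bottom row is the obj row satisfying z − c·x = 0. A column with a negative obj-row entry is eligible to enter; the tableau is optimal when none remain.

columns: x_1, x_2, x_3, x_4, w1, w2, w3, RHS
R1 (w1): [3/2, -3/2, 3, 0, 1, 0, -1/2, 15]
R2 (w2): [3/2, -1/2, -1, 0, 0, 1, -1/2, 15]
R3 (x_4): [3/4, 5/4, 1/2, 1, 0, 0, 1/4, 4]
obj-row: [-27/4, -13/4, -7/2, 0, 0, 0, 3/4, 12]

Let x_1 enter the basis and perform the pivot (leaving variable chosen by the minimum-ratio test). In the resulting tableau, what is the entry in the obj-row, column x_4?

9

Ratio test on column x_1 — row 1: 15/(3/2) = 10; row 2: 15/(3/2) = 10; row 3: 4/(3/4) = 16/3. Minimum is 16/3 at row 3 (x_4 leaves); pivot element 3/4.
Divide row 3 by 3/4; eliminate column x_1 from the other rows.
obj-row update in column x_4: 0 − (-27/4)·(4/3) = 9.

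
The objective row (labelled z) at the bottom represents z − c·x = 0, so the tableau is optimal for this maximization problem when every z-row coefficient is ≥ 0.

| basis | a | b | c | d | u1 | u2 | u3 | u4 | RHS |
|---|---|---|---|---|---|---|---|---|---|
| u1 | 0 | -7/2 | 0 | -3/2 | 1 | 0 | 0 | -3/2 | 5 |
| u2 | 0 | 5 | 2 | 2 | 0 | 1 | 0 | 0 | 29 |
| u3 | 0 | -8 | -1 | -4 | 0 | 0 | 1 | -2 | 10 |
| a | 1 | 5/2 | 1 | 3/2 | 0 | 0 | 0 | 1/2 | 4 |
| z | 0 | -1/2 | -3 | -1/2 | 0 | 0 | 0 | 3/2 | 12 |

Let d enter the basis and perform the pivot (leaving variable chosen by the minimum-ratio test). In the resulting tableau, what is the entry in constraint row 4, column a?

Ratio test on column d — row 1: entry -3/2 ≤ 0; row 2: 29/2 = 29/2; row 3: entry -4 ≤ 0; row 4: 4/(3/2) = 8/3. Minimum is 8/3 at row 4 (a leaves); pivot element 3/2.
Divide row 4 by 3/2; eliminate column d from the other rows.
In the new row 4, the a entry is the old entry divided by the pivot: 1/(3/2) = 2/3.

2/3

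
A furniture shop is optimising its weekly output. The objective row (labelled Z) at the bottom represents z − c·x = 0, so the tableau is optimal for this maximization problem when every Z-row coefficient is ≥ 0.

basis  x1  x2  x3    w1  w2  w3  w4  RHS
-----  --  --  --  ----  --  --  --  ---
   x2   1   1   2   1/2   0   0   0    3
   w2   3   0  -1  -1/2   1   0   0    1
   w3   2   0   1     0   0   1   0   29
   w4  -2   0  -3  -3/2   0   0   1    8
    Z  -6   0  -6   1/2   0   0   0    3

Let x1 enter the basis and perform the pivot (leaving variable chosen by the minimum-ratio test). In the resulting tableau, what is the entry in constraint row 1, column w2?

-1/3

Ratio test on column x1 — row 1: 3/1 = 3; row 2: 1/3 = 1/3; row 3: 29/2 = 29/2; row 4: entry -2 ≤ 0. Minimum is 1/3 at row 2 (w2 leaves); pivot element 3.
Divide row 2 by 3; eliminate column x1 from the other rows.
Row 1 update in column w2: 0 − 1·(1/3) = -1/3.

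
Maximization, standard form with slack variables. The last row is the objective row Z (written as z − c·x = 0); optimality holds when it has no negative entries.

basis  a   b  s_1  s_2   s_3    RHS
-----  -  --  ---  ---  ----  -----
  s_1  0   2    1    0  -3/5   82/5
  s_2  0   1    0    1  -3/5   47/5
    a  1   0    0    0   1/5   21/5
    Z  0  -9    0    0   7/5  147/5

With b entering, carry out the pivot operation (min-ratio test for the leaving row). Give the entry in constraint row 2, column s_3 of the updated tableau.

-3/10

Ratio test on column b — row 1: (82/5)/2 = 41/5; row 2: (47/5)/1 = 47/5; row 3: entry 0 ≤ 0. Minimum is 41/5 at row 1 (s_1 leaves); pivot element 2.
Divide row 1 by 2; eliminate column b from the other rows.
Row 2 update in column s_3: -3/5 − 1·(-3/10) = -3/10.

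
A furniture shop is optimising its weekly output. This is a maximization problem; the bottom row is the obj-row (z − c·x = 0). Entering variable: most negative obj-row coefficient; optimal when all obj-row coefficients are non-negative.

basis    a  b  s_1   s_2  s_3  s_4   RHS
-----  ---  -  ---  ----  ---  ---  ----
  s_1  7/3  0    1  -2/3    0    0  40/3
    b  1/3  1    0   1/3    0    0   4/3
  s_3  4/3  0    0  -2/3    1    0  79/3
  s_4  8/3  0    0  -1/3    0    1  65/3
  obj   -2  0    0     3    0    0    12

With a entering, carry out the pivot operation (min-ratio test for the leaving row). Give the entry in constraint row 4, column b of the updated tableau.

-8

Ratio test on column a — row 1: (40/3)/(7/3) = 40/7; row 2: (4/3)/(1/3) = 4; row 3: (79/3)/(4/3) = 79/4; row 4: (65/3)/(8/3) = 65/8. Minimum is 4 at row 2 (b leaves); pivot element 1/3.
Divide row 2 by 1/3; eliminate column a from the other rows.
Row 4 update in column b: 0 − (8/3)·3 = -8.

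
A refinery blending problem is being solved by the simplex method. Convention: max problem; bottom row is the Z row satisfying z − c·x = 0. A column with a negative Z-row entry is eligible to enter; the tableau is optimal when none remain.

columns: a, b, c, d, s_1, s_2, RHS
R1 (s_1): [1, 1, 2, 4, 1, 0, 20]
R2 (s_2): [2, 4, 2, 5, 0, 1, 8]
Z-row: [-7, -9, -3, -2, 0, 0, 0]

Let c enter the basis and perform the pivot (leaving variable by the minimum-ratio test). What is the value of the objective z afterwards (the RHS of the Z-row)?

Ratio test on column c — row 1: 20/2 = 10; row 2: 8/2 = 4. Minimum is 4 at row 2 (s_2 leaves); pivot element 2.
Pivot on row 2; the Z-row RHS becomes 0 − (-3)·4 = 12.

12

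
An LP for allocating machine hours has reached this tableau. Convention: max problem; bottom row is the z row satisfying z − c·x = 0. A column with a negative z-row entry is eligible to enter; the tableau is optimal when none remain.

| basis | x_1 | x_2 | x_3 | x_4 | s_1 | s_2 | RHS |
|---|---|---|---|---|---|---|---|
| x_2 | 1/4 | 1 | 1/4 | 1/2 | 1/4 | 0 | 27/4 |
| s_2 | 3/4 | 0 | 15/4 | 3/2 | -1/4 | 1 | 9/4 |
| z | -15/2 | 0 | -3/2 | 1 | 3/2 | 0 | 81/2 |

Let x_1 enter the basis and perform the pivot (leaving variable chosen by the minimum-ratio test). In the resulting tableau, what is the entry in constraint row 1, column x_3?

-1

Ratio test on column x_1 — row 1: (27/4)/(1/4) = 27; row 2: (9/4)/(3/4) = 3. Minimum is 3 at row 2 (s_2 leaves); pivot element 3/4.
Divide row 2 by 3/4; eliminate column x_1 from the other rows.
Row 1 update in column x_3: 1/4 − (1/4)·5 = -1.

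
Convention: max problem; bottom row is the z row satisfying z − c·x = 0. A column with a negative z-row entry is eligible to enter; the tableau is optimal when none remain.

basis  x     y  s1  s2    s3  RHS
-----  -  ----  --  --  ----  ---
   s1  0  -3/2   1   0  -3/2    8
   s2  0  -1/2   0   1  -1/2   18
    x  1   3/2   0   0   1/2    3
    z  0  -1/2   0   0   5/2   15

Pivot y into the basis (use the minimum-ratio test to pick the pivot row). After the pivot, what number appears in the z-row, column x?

Ratio test on column y — row 1: entry -3/2 ≤ 0; row 2: entry -1/2 ≤ 0; row 3: 3/(3/2) = 2. Minimum is 2 at row 3 (x leaves); pivot element 3/2.
Divide row 3 by 3/2; eliminate column y from the other rows.
z-row update in column x: 0 − (-1/2)·(2/3) = 1/3.

1/3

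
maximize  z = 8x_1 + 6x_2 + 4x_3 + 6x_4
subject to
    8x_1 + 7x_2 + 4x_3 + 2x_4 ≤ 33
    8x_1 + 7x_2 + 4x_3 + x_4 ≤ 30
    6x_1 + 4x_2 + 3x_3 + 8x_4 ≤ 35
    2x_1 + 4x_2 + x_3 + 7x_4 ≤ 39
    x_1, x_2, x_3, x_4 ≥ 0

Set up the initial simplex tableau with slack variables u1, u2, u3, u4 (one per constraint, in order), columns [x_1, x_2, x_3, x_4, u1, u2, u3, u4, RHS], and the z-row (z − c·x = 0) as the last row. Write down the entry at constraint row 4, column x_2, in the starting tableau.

Constraint 4 has coefficient 4 on x_2.

4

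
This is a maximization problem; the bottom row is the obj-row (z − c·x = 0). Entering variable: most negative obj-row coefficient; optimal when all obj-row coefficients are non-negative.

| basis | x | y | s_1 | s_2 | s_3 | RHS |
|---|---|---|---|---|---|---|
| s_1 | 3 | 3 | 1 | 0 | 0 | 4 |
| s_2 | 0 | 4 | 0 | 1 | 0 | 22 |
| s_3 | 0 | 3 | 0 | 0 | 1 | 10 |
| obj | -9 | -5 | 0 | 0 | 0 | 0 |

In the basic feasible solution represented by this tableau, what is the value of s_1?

4

s_1 is basic (row 1); its value is the RHS of that row, 4.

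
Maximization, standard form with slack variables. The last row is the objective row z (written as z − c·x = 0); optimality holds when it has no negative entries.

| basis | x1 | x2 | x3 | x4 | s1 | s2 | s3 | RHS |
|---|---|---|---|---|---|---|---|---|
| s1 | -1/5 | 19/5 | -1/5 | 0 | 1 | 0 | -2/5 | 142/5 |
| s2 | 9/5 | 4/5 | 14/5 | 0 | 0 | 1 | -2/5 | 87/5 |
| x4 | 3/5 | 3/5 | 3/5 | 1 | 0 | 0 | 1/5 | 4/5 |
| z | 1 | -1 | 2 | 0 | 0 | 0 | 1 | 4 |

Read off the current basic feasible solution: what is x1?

x1 is not in the basis, so in the current basic feasible solution x1 = 0.

0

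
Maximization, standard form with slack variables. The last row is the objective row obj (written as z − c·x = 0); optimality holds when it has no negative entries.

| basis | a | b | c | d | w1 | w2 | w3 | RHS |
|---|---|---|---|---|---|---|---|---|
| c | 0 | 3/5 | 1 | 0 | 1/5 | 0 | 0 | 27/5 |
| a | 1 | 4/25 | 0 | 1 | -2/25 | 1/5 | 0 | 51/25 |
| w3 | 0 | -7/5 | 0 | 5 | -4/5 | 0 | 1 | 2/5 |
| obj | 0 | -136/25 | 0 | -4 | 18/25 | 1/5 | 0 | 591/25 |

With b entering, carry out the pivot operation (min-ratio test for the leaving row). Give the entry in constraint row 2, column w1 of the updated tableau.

Ratio test on column b — row 1: (27/5)/(3/5) = 9; row 2: (51/25)/(4/25) = 51/4; row 3: entry -7/5 ≤ 0. Minimum is 9 at row 1 (c leaves); pivot element 3/5.
Divide row 1 by 3/5; eliminate column b from the other rows.
Row 2 update in column w1: -2/25 − (4/25)·(1/3) = -2/15.

-2/15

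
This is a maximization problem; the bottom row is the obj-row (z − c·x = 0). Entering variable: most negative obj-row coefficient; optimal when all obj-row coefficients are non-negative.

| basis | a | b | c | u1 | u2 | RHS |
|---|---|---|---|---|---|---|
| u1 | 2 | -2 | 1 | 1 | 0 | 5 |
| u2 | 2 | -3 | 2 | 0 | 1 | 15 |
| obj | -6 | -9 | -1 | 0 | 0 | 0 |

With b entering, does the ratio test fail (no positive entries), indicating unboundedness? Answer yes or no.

yes

Every constraint-row entry in column b is ≤ 0, so increasing b is unbounded.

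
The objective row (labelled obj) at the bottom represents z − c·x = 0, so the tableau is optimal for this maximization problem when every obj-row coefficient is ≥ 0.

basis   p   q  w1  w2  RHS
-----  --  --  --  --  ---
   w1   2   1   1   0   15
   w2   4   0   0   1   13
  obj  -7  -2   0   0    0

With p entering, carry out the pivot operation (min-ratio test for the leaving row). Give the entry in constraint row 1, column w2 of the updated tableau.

-1/2

Ratio test on column p — row 1: 15/2 = 15/2; row 2: 13/4 = 13/4. Minimum is 13/4 at row 2 (w2 leaves); pivot element 4.
Divide row 2 by 4; eliminate column p from the other rows.
Row 1 update in column w2: 0 − 2·(1/4) = -1/2.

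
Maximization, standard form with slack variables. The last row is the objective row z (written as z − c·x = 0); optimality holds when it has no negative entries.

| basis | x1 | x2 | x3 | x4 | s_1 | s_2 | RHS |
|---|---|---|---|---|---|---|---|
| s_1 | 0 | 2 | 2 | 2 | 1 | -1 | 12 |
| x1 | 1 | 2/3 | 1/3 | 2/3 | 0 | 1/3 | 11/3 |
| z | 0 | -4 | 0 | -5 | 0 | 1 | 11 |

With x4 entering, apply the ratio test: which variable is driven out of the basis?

Column x4 entries and ratios — s_1: 12/2 = 6; x1: (11/3)/(2/3) = 11/2.
Smallest ratio is 11/2 in the row of x1, so x1 leaves.

x1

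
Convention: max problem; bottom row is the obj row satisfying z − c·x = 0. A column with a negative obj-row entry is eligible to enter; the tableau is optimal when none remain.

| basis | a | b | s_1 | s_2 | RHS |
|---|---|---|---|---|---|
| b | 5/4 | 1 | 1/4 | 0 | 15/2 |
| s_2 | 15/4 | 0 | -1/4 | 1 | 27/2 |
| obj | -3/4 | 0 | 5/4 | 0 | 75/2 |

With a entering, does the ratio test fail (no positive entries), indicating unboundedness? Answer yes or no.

no

Column a has positive entries in row(s) 1, 2, so the ratio test bounds it — not unbounded.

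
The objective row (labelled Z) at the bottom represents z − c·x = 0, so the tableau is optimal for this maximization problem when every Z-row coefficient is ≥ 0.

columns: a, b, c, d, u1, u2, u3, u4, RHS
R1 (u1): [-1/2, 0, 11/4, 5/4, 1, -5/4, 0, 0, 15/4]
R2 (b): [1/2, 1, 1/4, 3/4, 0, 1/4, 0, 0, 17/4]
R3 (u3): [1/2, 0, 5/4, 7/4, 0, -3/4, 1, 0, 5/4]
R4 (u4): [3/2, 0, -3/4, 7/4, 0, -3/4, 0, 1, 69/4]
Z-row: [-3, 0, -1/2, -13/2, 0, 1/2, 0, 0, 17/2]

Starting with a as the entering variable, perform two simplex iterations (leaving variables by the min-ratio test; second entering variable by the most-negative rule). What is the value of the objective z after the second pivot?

Ratio test on column a — row 1: entry -1/2 ≤ 0; row 2: (17/4)/(1/2) = 17/2; row 3: (5/4)/(1/2) = 5/2; row 4: (69/4)/(3/2) = 23/2. Minimum is 5/2 at row 3 (u3 leaves); pivot element 1/2.
Pivot on row 3; the Z-row RHS becomes 17/2 − (-3)·(5/2) = 16.
Next entering variable (most negative Z-row entry -4): u2.
Ratio test on column u2 — row 1: entry -2 ≤ 0; row 2: 3/1 = 3; row 3: entry -3/2 ≤ 0; row 4: (27/2)/(3/2) = 9. Minimum is 3 at row 2 (b leaves); pivot element 1.
After the second pivot the Z-row RHS is 16 − (-4)·3 = 28.

28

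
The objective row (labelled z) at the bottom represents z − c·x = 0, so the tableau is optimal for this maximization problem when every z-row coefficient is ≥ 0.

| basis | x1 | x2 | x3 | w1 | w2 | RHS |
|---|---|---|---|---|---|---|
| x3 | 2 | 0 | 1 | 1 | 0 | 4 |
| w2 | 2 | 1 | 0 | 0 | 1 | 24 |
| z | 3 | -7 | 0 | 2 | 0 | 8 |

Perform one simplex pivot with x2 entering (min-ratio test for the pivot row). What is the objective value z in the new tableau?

176

Ratio test on column x2 — row 1: entry 0 ≤ 0; row 2: 24/1 = 24. Minimum is 24 at row 2 (w2 leaves); pivot element 1.
Pivot on row 2; the z-row RHS becomes 8 − (-7)·24 = 176.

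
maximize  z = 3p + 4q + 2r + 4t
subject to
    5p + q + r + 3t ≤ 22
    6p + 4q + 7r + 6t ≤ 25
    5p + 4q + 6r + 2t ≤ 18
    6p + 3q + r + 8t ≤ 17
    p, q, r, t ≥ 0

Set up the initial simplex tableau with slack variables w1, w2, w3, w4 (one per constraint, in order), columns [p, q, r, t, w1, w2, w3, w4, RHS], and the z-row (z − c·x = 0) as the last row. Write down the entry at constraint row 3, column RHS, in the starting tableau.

The RHS of constraint 3 is b_3 = 18.

18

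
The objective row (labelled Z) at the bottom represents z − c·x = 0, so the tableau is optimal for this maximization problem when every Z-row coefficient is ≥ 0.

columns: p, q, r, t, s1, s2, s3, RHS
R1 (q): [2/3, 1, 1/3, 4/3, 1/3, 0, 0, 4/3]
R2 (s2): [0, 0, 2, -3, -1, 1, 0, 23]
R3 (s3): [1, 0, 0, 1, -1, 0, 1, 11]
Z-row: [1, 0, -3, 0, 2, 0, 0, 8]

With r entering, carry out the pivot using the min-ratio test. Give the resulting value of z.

Ratio test on column r — row 1: (4/3)/(1/3) = 4; row 2: 23/2 = 23/2; row 3: entry 0 ≤ 0. Minimum is 4 at row 1 (q leaves); pivot element 1/3.
Pivot on row 1; the Z-row RHS becomes 8 − (-3)·4 = 20.

20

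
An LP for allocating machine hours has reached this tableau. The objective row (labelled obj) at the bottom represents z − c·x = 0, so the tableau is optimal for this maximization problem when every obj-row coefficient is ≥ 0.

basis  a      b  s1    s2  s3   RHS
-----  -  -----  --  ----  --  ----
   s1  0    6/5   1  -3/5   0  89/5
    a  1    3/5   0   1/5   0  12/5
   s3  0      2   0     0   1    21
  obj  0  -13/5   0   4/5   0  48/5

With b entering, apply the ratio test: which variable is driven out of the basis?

a

Column b entries and ratios — s1: (89/5)/(6/5) = 89/6; a: (12/5)/(3/5) = 4; s3: 21/2 = 21/2.
Smallest ratio is 4 in the row of a, so a leaves.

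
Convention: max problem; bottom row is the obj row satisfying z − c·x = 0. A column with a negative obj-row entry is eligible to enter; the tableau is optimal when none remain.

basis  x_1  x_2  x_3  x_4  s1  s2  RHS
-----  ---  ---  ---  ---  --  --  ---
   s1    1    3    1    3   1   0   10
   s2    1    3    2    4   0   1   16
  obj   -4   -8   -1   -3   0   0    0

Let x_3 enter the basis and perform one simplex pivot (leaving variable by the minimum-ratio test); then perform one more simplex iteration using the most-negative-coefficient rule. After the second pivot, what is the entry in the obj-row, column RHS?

50/3

Ratio test on column x_3 — row 1: 10/1 = 10; row 2: 16/2 = 8. Minimum is 8 at row 2 (s2 leaves); pivot element 2.
Divide row 2 by 2; eliminate column x_3 from the other rows.
Second iteration: most negative obj-row entry is -13/2 in column x_2, so x_2 enters.
Ratio test on column x_2 — row 1: 2/(3/2) = 4/3; row 2: 8/(3/2) = 16/3. Minimum is 4/3 at row 1 (s1 leaves); pivot element 3/2.
Divide row 1 by 3/2; eliminate column x_2 from the other rows.
After both pivots, the entry at the obj-row, column RHS is 50/3.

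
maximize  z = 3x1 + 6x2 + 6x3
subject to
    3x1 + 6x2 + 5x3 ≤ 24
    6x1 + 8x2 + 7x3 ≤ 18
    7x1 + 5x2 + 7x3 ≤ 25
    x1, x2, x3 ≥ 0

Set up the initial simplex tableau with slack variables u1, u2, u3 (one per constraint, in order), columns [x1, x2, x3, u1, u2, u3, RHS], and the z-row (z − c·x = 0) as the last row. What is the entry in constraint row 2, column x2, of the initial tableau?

Constraint 2 has coefficient 8 on x2.

8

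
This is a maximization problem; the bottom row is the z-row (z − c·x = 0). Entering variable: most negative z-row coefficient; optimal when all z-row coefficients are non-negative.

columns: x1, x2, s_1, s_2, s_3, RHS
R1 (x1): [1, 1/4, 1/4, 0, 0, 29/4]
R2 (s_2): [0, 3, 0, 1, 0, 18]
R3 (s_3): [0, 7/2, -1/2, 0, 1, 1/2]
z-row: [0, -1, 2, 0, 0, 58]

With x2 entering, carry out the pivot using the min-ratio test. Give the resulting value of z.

Ratio test on column x2 — row 1: (29/4)/(1/4) = 29; row 2: 18/3 = 6; row 3: (1/2)/(7/2) = 1/7. Minimum is 1/7 at row 3 (s_3 leaves); pivot element 7/2.
Pivot on row 3; the z-row RHS becomes 58 − (-1)·(1/7) = 407/7.

407/7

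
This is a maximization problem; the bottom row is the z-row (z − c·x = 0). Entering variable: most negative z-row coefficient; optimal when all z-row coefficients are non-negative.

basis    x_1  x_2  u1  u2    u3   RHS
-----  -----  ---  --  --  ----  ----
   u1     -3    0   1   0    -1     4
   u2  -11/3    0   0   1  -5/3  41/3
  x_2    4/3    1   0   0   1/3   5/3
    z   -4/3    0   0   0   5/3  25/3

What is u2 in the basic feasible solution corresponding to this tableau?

41/3

u2 is basic (row 2); its value is the RHS of that row, 41/3.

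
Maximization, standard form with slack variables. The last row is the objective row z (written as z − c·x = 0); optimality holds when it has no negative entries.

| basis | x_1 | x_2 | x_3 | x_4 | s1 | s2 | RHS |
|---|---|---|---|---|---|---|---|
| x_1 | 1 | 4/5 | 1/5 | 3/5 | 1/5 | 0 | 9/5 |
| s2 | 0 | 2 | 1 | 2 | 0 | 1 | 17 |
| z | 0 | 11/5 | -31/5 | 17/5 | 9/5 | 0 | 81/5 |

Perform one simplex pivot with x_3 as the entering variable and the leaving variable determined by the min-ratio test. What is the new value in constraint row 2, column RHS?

8

Ratio test on column x_3 — row 1: (9/5)/(1/5) = 9; row 2: 17/1 = 17. Minimum is 9 at row 1 (x_1 leaves); pivot element 1/5.
Divide row 1 by 1/5; eliminate column x_3 from the other rows.
Row 2 update in column RHS: 17 − 1·9 = 8.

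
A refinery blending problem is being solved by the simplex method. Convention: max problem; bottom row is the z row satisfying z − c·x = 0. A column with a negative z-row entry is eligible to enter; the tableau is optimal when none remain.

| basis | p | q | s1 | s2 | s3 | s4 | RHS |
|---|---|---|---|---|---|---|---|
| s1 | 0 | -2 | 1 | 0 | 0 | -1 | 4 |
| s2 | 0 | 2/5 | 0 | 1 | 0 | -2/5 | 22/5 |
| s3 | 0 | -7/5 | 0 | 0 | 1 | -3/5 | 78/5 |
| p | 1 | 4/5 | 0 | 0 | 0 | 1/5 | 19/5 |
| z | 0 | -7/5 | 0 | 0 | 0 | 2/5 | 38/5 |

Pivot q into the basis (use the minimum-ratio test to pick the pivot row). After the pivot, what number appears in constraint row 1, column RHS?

Ratio test on column q — row 1: entry -2 ≤ 0; row 2: (22/5)/(2/5) = 11; row 3: entry -7/5 ≤ 0; row 4: (19/5)/(4/5) = 19/4. Minimum is 19/4 at row 4 (p leaves); pivot element 4/5.
Divide row 4 by 4/5; eliminate column q from the other rows.
Row 1 update in column RHS: 4 − (-2)·(19/4) = 27/2.

27/2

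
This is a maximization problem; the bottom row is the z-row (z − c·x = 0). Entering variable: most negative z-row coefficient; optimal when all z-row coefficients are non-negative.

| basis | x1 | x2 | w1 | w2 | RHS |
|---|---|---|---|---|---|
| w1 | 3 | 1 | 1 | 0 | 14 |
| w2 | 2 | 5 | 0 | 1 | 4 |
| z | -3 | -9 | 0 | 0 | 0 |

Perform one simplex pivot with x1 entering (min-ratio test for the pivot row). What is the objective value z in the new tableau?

Ratio test on column x1 — row 1: 14/3 = 14/3; row 2: 4/2 = 2. Minimum is 2 at row 2 (w2 leaves); pivot element 2.
Pivot on row 2; the z-row RHS becomes 0 − (-3)·2 = 6.

6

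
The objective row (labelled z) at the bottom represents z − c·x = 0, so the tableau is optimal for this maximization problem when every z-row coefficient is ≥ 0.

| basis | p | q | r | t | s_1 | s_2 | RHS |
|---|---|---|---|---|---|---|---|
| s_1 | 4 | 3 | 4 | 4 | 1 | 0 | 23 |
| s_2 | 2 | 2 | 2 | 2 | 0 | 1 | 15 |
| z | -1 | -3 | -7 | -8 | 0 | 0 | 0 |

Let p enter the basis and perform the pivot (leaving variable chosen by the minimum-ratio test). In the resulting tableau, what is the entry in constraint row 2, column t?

Ratio test on column p — row 1: 23/4 = 23/4; row 2: 15/2 = 15/2. Minimum is 23/4 at row 1 (s_1 leaves); pivot element 4.
Divide row 1 by 4; eliminate column p from the other rows.
Row 2 update in column t: 2 − 2·1 = 0.

0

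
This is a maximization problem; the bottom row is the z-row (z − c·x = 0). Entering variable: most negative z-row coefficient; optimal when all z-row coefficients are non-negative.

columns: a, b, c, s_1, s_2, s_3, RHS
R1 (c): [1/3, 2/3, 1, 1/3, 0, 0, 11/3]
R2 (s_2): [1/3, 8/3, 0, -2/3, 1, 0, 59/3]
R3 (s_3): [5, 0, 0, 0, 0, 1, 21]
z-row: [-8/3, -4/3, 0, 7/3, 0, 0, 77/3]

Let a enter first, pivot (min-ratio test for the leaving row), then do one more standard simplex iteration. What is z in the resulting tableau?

Ratio test on column a — row 1: (11/3)/(1/3) = 11; row 2: (59/3)/(1/3) = 59; row 3: 21/5 = 21/5. Minimum is 21/5 at row 3 (s_3 leaves); pivot element 5.
Pivot on row 3; the z-row RHS becomes 77/3 − (-8/3)·(21/5) = 553/15.
Next entering variable (most negative z-row entry -4/3): b.
Ratio test on column b — row 1: (34/15)/(2/3) = 17/5; row 2: (274/15)/(8/3) = 137/20; row 3: entry 0 ≤ 0. Minimum is 17/5 at row 1 (c leaves); pivot element 2/3.
After the second pivot the z-row RHS is 553/15 − (-4/3)·(17/5) = 207/5.

207/5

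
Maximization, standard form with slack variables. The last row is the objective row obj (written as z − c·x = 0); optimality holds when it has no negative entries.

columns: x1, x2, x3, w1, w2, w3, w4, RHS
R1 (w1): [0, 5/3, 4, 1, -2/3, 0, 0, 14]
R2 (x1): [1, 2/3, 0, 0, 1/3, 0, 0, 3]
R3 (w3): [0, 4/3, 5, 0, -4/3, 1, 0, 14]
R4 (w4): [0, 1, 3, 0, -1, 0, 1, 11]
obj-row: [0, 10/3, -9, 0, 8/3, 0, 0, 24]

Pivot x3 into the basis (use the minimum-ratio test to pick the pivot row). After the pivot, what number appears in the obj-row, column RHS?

Ratio test on column x3 — row 1: 14/4 = 7/2; row 2: entry 0 ≤ 0; row 3: 14/5 = 14/5; row 4: 11/3 = 11/3. Minimum is 14/5 at row 3 (w3 leaves); pivot element 5.
Divide row 3 by 5; eliminate column x3 from the other rows.
obj-row update in column RHS: 24 − (-9)·(14/5) = 246/5.

246/5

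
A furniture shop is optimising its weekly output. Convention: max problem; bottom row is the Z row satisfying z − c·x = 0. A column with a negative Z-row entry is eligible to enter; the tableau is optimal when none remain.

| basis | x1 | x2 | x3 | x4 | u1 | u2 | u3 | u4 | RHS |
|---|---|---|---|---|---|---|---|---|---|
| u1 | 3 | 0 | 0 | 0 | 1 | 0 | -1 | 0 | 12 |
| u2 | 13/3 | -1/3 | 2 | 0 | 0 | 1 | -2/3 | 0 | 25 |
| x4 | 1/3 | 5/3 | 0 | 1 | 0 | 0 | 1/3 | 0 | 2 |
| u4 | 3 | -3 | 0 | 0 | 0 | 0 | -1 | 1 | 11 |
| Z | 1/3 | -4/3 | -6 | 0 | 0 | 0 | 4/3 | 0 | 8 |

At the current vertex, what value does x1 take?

0

x1 is not in the basis, so in the current basic feasible solution x1 = 0.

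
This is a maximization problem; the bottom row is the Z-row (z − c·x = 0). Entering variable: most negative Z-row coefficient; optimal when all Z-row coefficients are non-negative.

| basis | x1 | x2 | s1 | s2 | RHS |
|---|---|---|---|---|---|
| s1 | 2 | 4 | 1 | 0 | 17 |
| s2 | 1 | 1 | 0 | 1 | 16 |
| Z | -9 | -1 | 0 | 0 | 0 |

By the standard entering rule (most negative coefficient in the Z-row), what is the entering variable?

Negative Z-row entries: x1: -9, x2: -1.
The most negative is -9 in column x1, so x1 enters.

x1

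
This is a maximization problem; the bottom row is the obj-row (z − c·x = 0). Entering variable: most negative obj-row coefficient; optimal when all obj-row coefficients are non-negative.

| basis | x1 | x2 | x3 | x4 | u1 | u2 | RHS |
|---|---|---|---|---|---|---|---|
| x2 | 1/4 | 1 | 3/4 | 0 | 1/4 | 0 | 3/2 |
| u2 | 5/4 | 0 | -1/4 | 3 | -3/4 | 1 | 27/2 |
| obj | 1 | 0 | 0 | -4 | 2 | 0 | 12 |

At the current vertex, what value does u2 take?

u2 is basic (row 2); its value is the RHS of that row, 27/2.

27/2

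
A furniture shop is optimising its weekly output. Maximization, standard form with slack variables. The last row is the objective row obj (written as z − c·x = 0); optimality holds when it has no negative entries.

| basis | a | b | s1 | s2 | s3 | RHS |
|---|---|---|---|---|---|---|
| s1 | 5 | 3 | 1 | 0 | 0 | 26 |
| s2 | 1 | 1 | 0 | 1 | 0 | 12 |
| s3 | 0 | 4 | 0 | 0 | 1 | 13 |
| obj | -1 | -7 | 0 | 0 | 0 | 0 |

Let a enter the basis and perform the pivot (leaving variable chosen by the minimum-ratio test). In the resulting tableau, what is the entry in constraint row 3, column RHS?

13

Ratio test on column a — row 1: 26/5 = 26/5; row 2: 12/1 = 12; row 3: entry 0 ≤ 0. Minimum is 26/5 at row 1 (s1 leaves); pivot element 5.
Divide row 1 by 5; eliminate column a from the other rows.
Row 3 update in column RHS: 13 − 0·(26/5) = 13.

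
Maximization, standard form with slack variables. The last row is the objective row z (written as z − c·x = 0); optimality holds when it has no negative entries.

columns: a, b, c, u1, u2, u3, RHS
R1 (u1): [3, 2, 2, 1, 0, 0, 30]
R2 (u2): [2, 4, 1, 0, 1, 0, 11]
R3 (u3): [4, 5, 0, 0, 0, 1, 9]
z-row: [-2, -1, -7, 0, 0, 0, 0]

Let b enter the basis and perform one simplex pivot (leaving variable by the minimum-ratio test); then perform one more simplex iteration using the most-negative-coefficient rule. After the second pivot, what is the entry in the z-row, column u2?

7

Ratio test on column b — row 1: 30/2 = 15; row 2: 11/4 = 11/4; row 3: 9/5 = 9/5. Minimum is 9/5 at row 3 (u3 leaves); pivot element 5.
Divide row 3 by 5; eliminate column b from the other rows.
Second iteration: most negative z-row entry is -7 in column c, so c enters.
Ratio test on column c — row 1: (132/5)/2 = 66/5; row 2: (19/5)/1 = 19/5; row 3: entry 0 ≤ 0. Minimum is 19/5 at row 2 (u2 leaves); pivot element 1.
Divide row 2 by 1; eliminate column c from the other rows.
After both pivots, the entry at the z-row, column u2 is 7.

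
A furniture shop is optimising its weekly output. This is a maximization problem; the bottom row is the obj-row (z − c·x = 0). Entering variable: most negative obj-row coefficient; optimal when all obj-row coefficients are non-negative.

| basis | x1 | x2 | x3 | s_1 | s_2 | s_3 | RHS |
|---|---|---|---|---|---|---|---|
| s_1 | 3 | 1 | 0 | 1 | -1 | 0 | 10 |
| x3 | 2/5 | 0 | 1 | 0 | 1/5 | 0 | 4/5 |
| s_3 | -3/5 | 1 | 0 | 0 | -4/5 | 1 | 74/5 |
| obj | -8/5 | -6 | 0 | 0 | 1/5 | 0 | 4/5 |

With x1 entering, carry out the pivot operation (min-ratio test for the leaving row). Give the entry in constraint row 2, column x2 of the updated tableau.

Ratio test on column x1 — row 1: 10/3 = 10/3; row 2: (4/5)/(2/5) = 2; row 3: entry -3/5 ≤ 0. Minimum is 2 at row 2 (x3 leaves); pivot element 2/5.
Divide row 2 by 2/5; eliminate column x1 from the other rows.
In the new row 2, the x2 entry is the old entry divided by the pivot: 0/(2/5) = 0.

0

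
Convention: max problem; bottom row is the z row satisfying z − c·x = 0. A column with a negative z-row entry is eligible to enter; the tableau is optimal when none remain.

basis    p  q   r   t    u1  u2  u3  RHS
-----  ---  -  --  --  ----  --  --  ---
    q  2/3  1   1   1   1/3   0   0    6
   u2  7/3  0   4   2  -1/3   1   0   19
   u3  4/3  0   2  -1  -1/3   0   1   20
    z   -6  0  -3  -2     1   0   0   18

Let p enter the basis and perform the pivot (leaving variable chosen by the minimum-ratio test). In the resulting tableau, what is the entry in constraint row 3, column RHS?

64/7

Ratio test on column p — row 1: 6/(2/3) = 9; row 2: 19/(7/3) = 57/7; row 3: 20/(4/3) = 15. Minimum is 57/7 at row 2 (u2 leaves); pivot element 7/3.
Divide row 2 by 7/3; eliminate column p from the other rows.
Row 3 update in column RHS: 20 − (4/3)·(57/7) = 64/7.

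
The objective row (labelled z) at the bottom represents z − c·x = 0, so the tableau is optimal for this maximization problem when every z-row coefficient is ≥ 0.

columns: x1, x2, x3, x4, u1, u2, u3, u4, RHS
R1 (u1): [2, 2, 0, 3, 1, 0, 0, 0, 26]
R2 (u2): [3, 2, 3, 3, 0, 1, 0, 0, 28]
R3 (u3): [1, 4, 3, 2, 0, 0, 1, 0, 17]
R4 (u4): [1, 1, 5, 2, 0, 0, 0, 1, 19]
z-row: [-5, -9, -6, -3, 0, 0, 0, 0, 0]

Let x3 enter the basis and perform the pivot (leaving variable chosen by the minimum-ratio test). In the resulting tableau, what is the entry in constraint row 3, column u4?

Ratio test on column x3 — row 1: entry 0 ≤ 0; row 2: 28/3 = 28/3; row 3: 17/3 = 17/3; row 4: 19/5 = 19/5. Minimum is 19/5 at row 4 (u4 leaves); pivot element 5.
Divide row 4 by 5; eliminate column x3 from the other rows.
Row 3 update in column u4: 0 − 3·(1/5) = -3/5.

-3/5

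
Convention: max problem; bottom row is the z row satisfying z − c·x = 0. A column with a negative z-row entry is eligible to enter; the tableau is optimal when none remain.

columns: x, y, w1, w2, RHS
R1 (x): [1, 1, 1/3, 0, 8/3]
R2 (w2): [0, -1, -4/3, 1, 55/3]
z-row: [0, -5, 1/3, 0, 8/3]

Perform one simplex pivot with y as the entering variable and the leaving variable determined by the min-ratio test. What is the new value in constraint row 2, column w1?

Ratio test on column y — row 1: (8/3)/1 = 8/3; row 2: entry -1 ≤ 0. Minimum is 8/3 at row 1 (x leaves); pivot element 1.
Divide row 1 by 1; eliminate column y from the other rows.
Row 2 update in column w1: -4/3 − (-1)·(1/3) = -1.

-1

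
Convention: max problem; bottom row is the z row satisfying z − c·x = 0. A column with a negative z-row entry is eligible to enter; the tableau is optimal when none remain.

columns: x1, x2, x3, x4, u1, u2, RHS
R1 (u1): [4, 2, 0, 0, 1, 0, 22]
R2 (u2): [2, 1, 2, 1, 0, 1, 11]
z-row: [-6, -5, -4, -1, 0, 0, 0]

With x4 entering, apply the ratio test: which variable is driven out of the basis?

u2

Column x4 entries and ratios — u1: 0 ≤ 0, skip; u2: 11/1 = 11.
Smallest ratio is 11 in the row of u2, so u2 leaves.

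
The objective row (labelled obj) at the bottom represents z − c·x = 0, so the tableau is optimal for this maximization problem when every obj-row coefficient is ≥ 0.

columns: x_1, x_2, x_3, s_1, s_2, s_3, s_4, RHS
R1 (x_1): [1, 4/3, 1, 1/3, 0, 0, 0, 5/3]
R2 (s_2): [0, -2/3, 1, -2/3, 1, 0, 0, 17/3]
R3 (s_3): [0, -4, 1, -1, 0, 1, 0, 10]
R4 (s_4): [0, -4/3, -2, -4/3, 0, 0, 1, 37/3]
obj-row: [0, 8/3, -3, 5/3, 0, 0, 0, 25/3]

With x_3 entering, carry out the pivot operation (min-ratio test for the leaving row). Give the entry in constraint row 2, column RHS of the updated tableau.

Ratio test on column x_3 — row 1: (5/3)/1 = 5/3; row 2: (17/3)/1 = 17/3; row 3: 10/1 = 10; row 4: entry -2 ≤ 0. Minimum is 5/3 at row 1 (x_1 leaves); pivot element 1.
Divide row 1 by 1; eliminate column x_3 from the other rows.
Row 2 update in column RHS: 17/3 − 1·(5/3) = 4.

4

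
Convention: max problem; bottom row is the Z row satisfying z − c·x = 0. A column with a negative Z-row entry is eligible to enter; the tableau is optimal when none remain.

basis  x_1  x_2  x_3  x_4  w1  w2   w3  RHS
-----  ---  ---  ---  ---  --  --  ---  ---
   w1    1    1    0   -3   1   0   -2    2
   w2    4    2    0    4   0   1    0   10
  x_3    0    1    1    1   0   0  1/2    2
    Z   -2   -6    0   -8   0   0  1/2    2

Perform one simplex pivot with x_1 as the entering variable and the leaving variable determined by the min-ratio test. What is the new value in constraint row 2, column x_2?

-2

Ratio test on column x_1 — row 1: 2/1 = 2; row 2: 10/4 = 5/2; row 3: entry 0 ≤ 0. Minimum is 2 at row 1 (w1 leaves); pivot element 1.
Divide row 1 by 1; eliminate column x_1 from the other rows.
Row 2 update in column x_2: 2 − 4·1 = -2.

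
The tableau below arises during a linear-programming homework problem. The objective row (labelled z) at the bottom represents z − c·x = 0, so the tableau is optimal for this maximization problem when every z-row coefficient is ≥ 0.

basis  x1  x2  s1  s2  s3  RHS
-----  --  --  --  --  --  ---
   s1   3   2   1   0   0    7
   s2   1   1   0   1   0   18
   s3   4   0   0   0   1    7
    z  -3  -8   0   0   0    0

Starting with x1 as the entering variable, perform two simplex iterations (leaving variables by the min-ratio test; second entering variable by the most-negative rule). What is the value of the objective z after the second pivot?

49/4

Ratio test on column x1 — row 1: 7/3 = 7/3; row 2: 18/1 = 18; row 3: 7/4 = 7/4. Minimum is 7/4 at row 3 (s3 leaves); pivot element 4.
Pivot on row 3; the z-row RHS becomes 0 − (-3)·(7/4) = 21/4.
Next entering variable (most negative z-row entry -8): x2.
Ratio test on column x2 — row 1: (7/4)/2 = 7/8; row 2: (65/4)/1 = 65/4; row 3: entry 0 ≤ 0. Minimum is 7/8 at row 1 (s1 leaves); pivot element 2.
After the second pivot the z-row RHS is 21/4 − (-8)·(7/8) = 49/4.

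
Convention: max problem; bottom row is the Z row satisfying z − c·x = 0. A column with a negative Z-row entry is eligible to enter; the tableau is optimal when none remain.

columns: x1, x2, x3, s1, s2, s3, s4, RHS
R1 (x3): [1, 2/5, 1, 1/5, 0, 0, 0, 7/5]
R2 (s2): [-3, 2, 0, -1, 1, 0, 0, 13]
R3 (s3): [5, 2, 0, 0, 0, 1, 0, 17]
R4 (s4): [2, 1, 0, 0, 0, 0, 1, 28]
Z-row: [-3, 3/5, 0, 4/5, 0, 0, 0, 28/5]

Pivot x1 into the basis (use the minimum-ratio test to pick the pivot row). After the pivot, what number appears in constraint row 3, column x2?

0

Ratio test on column x1 — row 1: (7/5)/1 = 7/5; row 2: entry -3 ≤ 0; row 3: 17/5 = 17/5; row 4: 28/2 = 14. Minimum is 7/5 at row 1 (x3 leaves); pivot element 1.
Divide row 1 by 1; eliminate column x1 from the other rows.
Row 3 update in column x2: 2 − 5·(2/5) = 0.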